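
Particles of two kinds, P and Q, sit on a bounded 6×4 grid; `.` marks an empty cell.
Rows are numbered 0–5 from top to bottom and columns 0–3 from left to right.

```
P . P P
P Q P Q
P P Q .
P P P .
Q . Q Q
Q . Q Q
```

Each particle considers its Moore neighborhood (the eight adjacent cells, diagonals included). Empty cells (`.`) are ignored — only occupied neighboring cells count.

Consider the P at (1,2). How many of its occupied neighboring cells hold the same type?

Occupied neighbors of (1,2): (0,2)=P, (0,3)=P, (1,1)=Q, (1,3)=Q, (2,1)=P, (2,2)=Q.
Same type (P): 3 of 6.

3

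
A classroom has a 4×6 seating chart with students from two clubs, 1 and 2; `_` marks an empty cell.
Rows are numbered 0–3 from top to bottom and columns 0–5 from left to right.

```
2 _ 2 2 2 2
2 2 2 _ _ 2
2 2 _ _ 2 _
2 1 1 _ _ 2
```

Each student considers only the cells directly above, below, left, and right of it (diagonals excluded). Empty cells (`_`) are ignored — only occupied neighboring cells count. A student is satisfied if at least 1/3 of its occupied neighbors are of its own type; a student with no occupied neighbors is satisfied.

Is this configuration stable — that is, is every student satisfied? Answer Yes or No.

Yes

(0,0)2 1/1 ok
(0,2)2 2/2 ok
(0,3)2 2/2 ok
(0,4)2 2/2 ok
(0,5)2 2/2 ok
(1,0)2 3/3 ok
(1,1)2 3/3 ok
(1,2)2 2/2 ok
(1,5)2 1/1 ok
(2,0)2 3/3 ok
(2,1)2 2/3 ok
(2,4)2 0/0 ok
(3,0)2 1/2 ok
(3,1)1 1/3 ok
(3,2)1 1/1 ok
(3,5)2 0/0 ok
All meet the threshold, so the configuration is stable.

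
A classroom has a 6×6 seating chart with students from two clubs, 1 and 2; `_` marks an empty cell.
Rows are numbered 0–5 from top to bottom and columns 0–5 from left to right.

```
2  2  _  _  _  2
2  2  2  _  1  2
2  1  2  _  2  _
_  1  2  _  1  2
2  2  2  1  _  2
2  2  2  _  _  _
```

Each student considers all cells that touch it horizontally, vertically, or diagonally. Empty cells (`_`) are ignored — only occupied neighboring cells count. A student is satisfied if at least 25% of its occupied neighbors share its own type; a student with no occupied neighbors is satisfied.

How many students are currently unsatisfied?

(0,0)2 3/3 satisfied
(0,1)2 4/4 satisfied
(0,5)2 1/2 satisfied
(1,0)2 4/5 satisfied
(1,1)2 6/7 satisfied
(1,2)2 3/4 satisfied
(1,4)1 0/3 not
(1,5)2 2/3 satisfied
(2,0)2 2/4 satisfied
(2,1)1 1/7 not
(2,2)2 3/5 satisfied
(2,4)2 2/4 satisfied
(3,1)1 1/7 not
(3,2)2 3/6 satisfied
(3,4)1 1/4 satisfied
(3,5)2 2/3 satisfied
(4,0)2 3/4 satisfied
(4,1)2 6/7 satisfied
(4,2)2 4/6 satisfied
(4,3)1 1/4 satisfied
(4,5)2 1/2 satisfied
(5,0)2 3/3 satisfied
(5,1)2 5/5 satisfied
(5,2)2 3/4 satisfied
Unsatisfied: (1,4), (2,1), (3,1) — 3 in total.

3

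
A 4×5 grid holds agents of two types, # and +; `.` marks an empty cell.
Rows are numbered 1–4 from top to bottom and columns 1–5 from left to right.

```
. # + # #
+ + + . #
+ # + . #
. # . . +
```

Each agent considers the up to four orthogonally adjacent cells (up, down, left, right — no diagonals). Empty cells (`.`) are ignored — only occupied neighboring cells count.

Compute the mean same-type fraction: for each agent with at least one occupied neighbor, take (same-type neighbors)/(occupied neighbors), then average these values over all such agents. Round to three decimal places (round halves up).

(1,2)# 0/2
(1,3)+ 1/3
(1,4)# 1/2
(1,5)# 2/2
(2,1)+ 2/2
(2,2)+ 2/4
(2,3)+ 3/3
(2,5)# 2/2
(3,1)+ 1/2
(3,2)# 1/4
(3,3)+ 1/2
(3,5)# 1/2
(4,2)# 1/1
(4,5)+ 0/1
Sum over 14 agents: 0/2 + 1/3 + 1/2 + 2/2 + 2/2 + 2/4 + 3/3 + 2/2 + 1/2 + 1/4 + 1/2 + 1/2 + 1/1 + 0/1 = 97/12; mean = 97/12 ÷ 14 = 97/168 = 0.577380… → 0.577.

0.577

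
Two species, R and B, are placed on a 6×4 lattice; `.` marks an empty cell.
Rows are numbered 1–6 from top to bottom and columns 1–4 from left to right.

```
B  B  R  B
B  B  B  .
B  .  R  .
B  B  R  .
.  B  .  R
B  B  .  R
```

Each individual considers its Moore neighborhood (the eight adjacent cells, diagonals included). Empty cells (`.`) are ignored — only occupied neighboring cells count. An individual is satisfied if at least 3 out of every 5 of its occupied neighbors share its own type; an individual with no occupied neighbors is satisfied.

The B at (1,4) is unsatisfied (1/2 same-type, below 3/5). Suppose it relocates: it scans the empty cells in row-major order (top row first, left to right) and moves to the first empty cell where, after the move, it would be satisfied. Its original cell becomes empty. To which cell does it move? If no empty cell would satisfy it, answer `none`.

Vacating (1,4). Empty cells in order:
  (2,4): 1/3 same-type → still unsatisfied.
  (3,2): 6/8 same-type → satisfied — stop here.

(3,2)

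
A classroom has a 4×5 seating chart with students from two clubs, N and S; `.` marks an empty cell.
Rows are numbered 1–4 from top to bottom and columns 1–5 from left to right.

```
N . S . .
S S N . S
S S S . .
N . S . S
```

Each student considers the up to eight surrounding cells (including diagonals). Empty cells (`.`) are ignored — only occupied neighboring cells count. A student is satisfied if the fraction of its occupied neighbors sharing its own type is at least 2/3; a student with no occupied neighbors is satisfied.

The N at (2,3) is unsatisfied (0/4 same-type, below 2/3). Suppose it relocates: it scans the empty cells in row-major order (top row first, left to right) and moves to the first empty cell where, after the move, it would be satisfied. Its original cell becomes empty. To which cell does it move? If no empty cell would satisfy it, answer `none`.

Vacating (2,3). Empty cells in order:
  (1,2): 1/4 same-type → still unsatisfied.
  (1,4): 0/2 same-type → still unsatisfied.
  (1,5): 0/1 same-type → still unsatisfied.
  (2,4): 0/3 same-type → still unsatisfied.
  (3,4): 0/4 same-type → still unsatisfied.
  (3,5): 0/2 same-type → still unsatisfied.
  (4,2): 1/5 same-type → still unsatisfied.
  (4,4): 0/3 same-type → still unsatisfied.

none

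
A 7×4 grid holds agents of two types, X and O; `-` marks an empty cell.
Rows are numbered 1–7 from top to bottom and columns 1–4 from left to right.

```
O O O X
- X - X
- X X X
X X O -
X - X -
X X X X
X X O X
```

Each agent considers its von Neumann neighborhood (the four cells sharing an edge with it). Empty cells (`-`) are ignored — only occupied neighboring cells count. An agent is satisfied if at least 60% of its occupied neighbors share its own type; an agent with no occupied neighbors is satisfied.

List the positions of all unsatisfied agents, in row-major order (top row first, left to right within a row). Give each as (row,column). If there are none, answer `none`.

(1,1)O 1/1 satisfied
(1,2)O 2/3 satisfied
(1,3)O 1/2 not
(1,4)X 1/2 not
(2,2)X 1/2 not
(2,4)X 2/2 satisfied
(3,2)X 3/3 satisfied
(3,3)X 2/3 satisfied
(3,4)X 2/2 satisfied
(4,1)X 2/2 satisfied
(4,2)X 2/3 satisfied
(4,3)O 0/3 not
(5,1)X 2/2 satisfied
(5,3)X 1/2 not
(6,1)X 3/3 satisfied
(6,2)X 3/3 satisfied
(6,3)X 3/4 satisfied
(6,4)X 2/2 satisfied
(7,1)X 2/2 satisfied
(7,2)X 2/3 satisfied
(7,3)O 0/3 not
(7,4)X 1/2 not

(1,3), (1,4), (2,2), (4,3), (5,3), (7,3), (7,4)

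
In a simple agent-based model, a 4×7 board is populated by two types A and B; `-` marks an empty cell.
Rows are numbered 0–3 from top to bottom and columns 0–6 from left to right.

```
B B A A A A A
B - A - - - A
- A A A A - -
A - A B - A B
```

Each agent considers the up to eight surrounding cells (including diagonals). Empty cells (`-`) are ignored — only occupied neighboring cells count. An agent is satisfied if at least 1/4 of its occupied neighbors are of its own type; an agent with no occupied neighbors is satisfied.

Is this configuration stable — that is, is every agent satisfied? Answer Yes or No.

(0,0)B 2/2 ✓
(0,1)B 2/4 ✓
(0,2)A 2/3 ✓
(0,3)A 3/3 ✓
(0,4)A 2/2 ✓
(0,5)A 3/3 ✓
(0,6)A 2/2 ✓
(1,0)B 2/3 ✓
(1,2)A 5/6 ✓
(1,6)A 2/2 ✓
(2,1)A 4/5 ✓
(2,2)A 4/5 ✓
(2,3)A 4/5 ✓
(2,4)A 2/3 ✓
(3,0)A 1/1 ✓
(3,2)A 3/4 ✓
(3,3)B 0/4 ✗
(3,5)A 1/2 ✓
(3,6)B 0/1 ✗
For instance (3,3) has only 0/4 same-type neighbors, below 1/4.

No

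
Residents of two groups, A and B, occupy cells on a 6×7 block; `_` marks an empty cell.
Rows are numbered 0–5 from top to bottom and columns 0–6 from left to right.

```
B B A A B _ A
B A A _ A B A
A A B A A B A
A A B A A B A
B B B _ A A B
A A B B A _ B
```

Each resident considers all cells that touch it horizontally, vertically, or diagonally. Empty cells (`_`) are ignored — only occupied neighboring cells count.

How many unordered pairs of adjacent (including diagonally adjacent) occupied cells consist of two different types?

Scan each occupied cell's neighbors to the right and below (and the two forward diagonals) so each pair is counted once.
From row 0: 7 unlike of 17 pairs (running 7/17).
From row 1: 11 unlike of 20 pairs (running 18/37).
From row 2: 12 unlike of 25 pairs (running 30/62).
From row 3: 13 unlike of 22 pairs (running 43/84).
From row 4: 8 unlike of 17 pairs (running 51/101).
From row 5: 2 unlike of 4 pairs (running 53/105).
Total adjacent occupied pairs: 105; unlike-type pairs: 53.

53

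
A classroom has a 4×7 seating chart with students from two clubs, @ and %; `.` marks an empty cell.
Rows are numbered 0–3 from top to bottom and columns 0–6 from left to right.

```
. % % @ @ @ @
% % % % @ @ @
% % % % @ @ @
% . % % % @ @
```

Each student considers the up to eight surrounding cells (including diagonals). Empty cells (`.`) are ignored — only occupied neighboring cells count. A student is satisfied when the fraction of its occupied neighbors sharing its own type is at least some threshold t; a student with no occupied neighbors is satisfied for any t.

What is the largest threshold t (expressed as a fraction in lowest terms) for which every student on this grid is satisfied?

2/5

(0,1)% 4/4
(0,2)% 4/5
(0,3)@ 2/5
(0,4)@ 4/5
(0,5)@ 5/5
(0,6)@ 3/3
(1,0)% 4/4
(1,1)% 7/7
(1,2)% 7/8
(1,3)% 4/8
(1,4)@ 6/8
(1,5)@ 8/8
(1,6)@ 5/5
(2,0)% 4/4
(2,1)% 7/7
(2,2)% 7/7
(2,3)% 6/8
(2,4)@ 4/8
(2,5)@ 7/8
(2,6)@ 5/5
(3,0)% 2/2
(3,2)% 4/4
(3,3)% 4/5
(3,4)% 2/5
(3,5)@ 4/5
(3,6)@ 3/3
The smallest same-type fraction is 2/5 at (0,3), which reduces to 2/5. Any threshold above that leaves this student unsatisfied.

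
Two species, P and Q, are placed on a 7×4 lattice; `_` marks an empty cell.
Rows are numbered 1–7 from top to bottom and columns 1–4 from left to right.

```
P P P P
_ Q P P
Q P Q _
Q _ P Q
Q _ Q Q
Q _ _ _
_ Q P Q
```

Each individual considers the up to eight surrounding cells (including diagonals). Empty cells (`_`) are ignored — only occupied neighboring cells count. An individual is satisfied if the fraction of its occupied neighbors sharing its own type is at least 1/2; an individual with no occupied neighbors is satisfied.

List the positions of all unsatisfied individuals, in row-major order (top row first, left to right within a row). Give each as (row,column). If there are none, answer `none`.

(2,2), (3,2), (3,3), (4,3), (7,3), (7,4)

Row 1: (1,1)P 1/2 ✓ · (1,2)P 3/4 ✓ · (1,3)P 4/5 ✓ · (1,4)P 3/3 ✓
Row 2: (2,2)Q 2/7 ✗ · (2,3)P 5/7 ✓ · (2,4)P 3/4 ✓
Row 3: (3,1)Q 2/3 ✓ · (3,2)P 2/6 ✗ · (3,3)Q 2/6 ✗
Row 4: (4,1)Q 2/3 ✓ · (4,3)P 1/5 ✗ · (4,4)Q 3/4 ✓
Row 5: (5,1)Q 2/2 ✓ · (5,3)Q 2/3 ✓ · (5,4)Q 2/3 ✓
Row 6: (6,1)Q 2/2 ✓
Row 7: (7,2)Q 1/2 ✓ · (7,3)P 0/2 ✗ · (7,4)Q 0/1 ✗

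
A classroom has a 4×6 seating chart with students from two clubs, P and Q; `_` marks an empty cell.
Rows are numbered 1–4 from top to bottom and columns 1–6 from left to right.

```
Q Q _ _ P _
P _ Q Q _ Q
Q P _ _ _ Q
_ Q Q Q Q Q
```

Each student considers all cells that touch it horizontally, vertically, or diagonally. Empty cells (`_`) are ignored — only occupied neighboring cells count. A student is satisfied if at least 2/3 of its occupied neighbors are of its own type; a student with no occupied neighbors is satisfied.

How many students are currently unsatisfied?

7

Row 1: (1,1)Q 1/2 not · (1,2)Q 2/3 satisfied · (1,5)P 0/2 not
Row 2: (2,1)P 1/4 not · (2,3)Q 2/3 satisfied · (2,4)Q 1/2 not · (2,6)Q 1/2 not
Row 3: (3,1)Q 1/3 not · (3,2)P 1/5 not · (3,6)Q 3/3 satisfied
Row 4: (4,2)Q 2/3 satisfied · (4,3)Q 2/3 satisfied · (4,4)Q 2/2 satisfied · (4,5)Q 3/3 satisfied · (4,6)Q 2/2 satisfied
Unsatisfied: (1,1), (1,5), (2,1), (2,4), (2,6), (3,1), (3,2) — 7 in total.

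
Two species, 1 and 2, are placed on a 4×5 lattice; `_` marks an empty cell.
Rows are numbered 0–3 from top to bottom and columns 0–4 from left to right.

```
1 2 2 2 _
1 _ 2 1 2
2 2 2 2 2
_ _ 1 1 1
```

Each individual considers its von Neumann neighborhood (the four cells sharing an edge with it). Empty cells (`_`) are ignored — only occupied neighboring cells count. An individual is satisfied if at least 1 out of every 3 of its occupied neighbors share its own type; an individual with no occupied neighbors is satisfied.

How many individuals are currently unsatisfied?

1

Row 0: (0,0)1 1/2 ok · (0,1)2 1/2 ok · (0,2)2 3/3 ok · (0,3)2 1/2 ok
Row 1: (1,0)1 1/2 ok · (1,2)2 2/3 ok · (1,3)1 0/4 unhappy · (1,4)2 1/2 ok
Row 2: (2,0)2 1/2 ok · (2,1)2 2/2 ok · (2,2)2 3/4 ok · (2,3)2 2/4 ok · (2,4)2 2/3 ok
Row 3: (3,2)1 1/2 ok · (3,3)1 2/3 ok · (3,4)1 1/2 ok
Unsatisfied: (1,3) — 1 in total.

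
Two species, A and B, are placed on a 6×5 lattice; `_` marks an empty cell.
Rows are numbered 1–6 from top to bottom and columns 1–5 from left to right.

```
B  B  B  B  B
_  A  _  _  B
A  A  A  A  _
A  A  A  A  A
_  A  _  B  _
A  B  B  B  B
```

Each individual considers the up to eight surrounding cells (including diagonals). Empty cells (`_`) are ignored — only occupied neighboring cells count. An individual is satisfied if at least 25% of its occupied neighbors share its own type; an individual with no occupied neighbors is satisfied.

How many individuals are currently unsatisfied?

(1,1)B 1/2 satisfied
(1,2)B 2/3 satisfied
(1,3)B 2/3 satisfied
(1,4)B 3/3 satisfied
(1,5)B 2/2 satisfied
(2,2)A 3/6 satisfied
(2,5)B 2/3 satisfied
(3,1)A 4/4 satisfied
(3,2)A 6/6 satisfied
(3,3)A 6/6 satisfied
(3,4)A 4/5 satisfied
(4,1)A 4/4 satisfied
(4,2)A 6/6 satisfied
(4,3)A 6/7 satisfied
(4,4)A 4/5 satisfied
(4,5)A 2/3 satisfied
(5,2)A 4/6 satisfied
(5,4)B 3/6 satisfied
(6,1)A 1/2 satisfied
(6,2)B 1/3 satisfied
(6,3)B 3/4 satisfied
(6,4)B 3/3 satisfied
(6,5)B 2/2 satisfied
Every one meets the threshold.

0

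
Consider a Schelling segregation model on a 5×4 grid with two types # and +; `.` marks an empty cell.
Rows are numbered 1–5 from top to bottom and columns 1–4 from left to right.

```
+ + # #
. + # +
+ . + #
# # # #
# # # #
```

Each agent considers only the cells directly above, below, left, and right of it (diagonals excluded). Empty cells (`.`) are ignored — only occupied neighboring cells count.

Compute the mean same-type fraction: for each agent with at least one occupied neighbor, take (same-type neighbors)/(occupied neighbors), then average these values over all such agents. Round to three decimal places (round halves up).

0.630

Row 1: (1,1)+ 1/1 · (1,2)+ 2/3 · (1,3)# 2/3 · (1,4)# 1/2
Row 2: (2,2)+ 1/2 · (2,3)# 1/4 · (2,4)+ 0/3
Row 3: (3,1)+ 0/1 · (3,3)+ 0/3 · (3,4)# 1/3
Row 4: (4,1)# 2/3 · (4,2)# 3/3 · (4,3)# 3/4 · (4,4)# 3/3
Row 5: (5,1)# 2/2 · (5,2)# 3/3 · (5,3)# 3/3 · (5,4)# 2/2
Sum over 18 agents: 1/1 + 2/3 + 2/3 + 1/2 + 1/2 + 1/4 + 0/3 + 0/1 + 0/3 + 1/3 + 2/3 + 3/3 + 3/4 + 3/3 + 2/2 + 3/3 + 3/3 + 2/2 = 34/3; mean = 34/3 ÷ 18 = 17/27 = 0.629629… → 0.630.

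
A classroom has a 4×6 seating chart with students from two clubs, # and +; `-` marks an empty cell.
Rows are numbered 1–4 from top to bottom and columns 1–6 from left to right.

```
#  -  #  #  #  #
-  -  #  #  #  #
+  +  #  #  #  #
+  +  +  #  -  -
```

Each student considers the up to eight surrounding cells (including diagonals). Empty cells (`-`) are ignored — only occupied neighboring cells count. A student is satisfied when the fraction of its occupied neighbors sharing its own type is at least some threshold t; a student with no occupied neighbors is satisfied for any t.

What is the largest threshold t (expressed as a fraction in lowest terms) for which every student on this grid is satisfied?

Row 1: (1,1)# — no occupied neighbors · (1,3)# 3/3 · (1,4)# 5/5 · (1,5)# 5/5 · (1,6)# 3/3
Row 2: (2,3)# 5/6 · (2,4)# 8/8 · (2,5)# 8/8 · (2,6)# 5/5
Row 3: (3,1)+ 3/3 · (3,2)+ 4/6 · (3,3)# 4/7 · (3,4)# 6/7 · (3,5)# 6/6 · (3,6)# 3/3
Row 4: (4,1)+ 3/3 · (4,2)+ 4/5 · (4,3)+ 2/5 · (4,4)# 3/4
The smallest same-type fraction is 2/5 at (4,3), which reduces to 2/5. Any threshold above that leaves this student unsatisfied.

2/5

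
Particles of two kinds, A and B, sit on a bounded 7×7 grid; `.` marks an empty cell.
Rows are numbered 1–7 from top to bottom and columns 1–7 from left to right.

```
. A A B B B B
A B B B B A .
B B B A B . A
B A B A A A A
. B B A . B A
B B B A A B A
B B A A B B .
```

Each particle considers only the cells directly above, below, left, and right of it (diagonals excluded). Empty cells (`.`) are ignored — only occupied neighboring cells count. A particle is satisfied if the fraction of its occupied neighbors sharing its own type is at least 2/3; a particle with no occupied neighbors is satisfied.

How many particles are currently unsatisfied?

17

Row 1: (1,2)A 1/2 not · (1,3)A 1/3 not · (1,4)B 2/3 satisfied · (1,5)B 3/3 satisfied · (1,6)B 2/3 satisfied · (1,7)B 1/1 satisfied
Row 2: (2,1)A 0/2 not · (2,2)B 2/4 not · (2,3)B 3/4 satisfied · (2,4)B 3/4 satisfied · (2,5)B 3/4 satisfied · (2,6)A 0/2 not
Row 3: (3,1)B 2/3 satisfied · (3,2)B 3/4 satisfied · (3,3)B 3/4 satisfied · (3,4)A 1/4 not · (3,5)B 1/3 not · (3,7)A 1/1 satisfied
Row 4: (4,1)B 1/2 not · (4,2)A 0/4 not · (4,3)B 2/4 not · (4,4)A 3/4 satisfied · (4,5)A 2/3 satisfied · (4,6)A 2/3 satisfied · (4,7)A 3/3 satisfied
Row 5: (5,2)B 2/3 satisfied · (5,3)B 3/4 satisfied · (5,4)A 2/3 satisfied · (5,6)B 1/3 not · (5,7)A 2/3 satisfied
Row 6: (6,1)B 2/2 satisfied · (6,2)B 4/4 satisfied · (6,3)B 2/4 not · (6,4)A 3/4 satisfied · (6,5)A 1/3 not · (6,6)B 2/4 not · (6,7)A 1/2 not
Row 7: (7,1)B 2/2 satisfied · (7,2)B 2/3 satisfied · (7,3)A 1/3 not · (7,4)A 2/3 satisfied · (7,5)B 1/3 not · (7,6)B 2/2 satisfied
Unsatisfied: (1,2), (1,3), (2,1), (2,2), (2,6), (3,4), (3,5), (4,1), (4,2), (4,3), (5,6), (6,3), (6,5), (6,6), (6,7), (7,3), (7,5) — 17 in total.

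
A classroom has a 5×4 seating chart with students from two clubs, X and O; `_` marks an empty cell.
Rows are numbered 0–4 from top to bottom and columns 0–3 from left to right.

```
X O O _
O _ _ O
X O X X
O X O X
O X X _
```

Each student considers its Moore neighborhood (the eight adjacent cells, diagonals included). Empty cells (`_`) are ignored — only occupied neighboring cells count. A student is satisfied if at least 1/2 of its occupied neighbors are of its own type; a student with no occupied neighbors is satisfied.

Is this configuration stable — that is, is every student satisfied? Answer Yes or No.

(0,0)X 0/2 ✗
(0,1)O 2/3 ✓
(0,2)O 2/2 ✓
(1,0)O 2/4 ✓
(1,3)O 1/3 ✗
(2,0)X 1/4 ✗
(2,1)O 3/6 ✓
(2,2)X 3/6 ✓
(2,3)X 2/4 ✓
(3,0)O 2/5 ✗
(3,1)X 4/8 ✓
(3,2)O 1/7 ✗
(3,3)X 3/4 ✓
(4,0)O 1/3 ✗
(4,1)X 2/5 ✗
(4,2)X 3/4 ✓
For instance (0,0) has only 0/2 same-type neighbors, below 1/2.

No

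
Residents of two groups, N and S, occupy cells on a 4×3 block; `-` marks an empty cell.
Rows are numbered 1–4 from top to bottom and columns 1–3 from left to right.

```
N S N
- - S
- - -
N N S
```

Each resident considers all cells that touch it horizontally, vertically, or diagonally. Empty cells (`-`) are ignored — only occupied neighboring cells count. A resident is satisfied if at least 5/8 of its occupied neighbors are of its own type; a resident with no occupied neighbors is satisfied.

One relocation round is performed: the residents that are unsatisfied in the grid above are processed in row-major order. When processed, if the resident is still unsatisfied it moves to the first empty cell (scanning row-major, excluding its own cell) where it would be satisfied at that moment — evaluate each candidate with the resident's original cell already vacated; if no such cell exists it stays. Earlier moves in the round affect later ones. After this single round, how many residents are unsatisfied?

2

Initially unsatisfied (in order): (1,1), (1,2), (1,3), (2,3), (4,2), (4,3).
  (1,1) → (3,1).
  (1,2) → (1,1).
  (1,3): no empty cell satisfies it; stays.
  (2,3): no empty cell satisfies it; stays.
  (4,2): now satisfied by earlier moves; stays.
  (4,3) → (1,2).
Resulting grid:
S S N
- - S
N - -
N N -
Unsatisfied now: (1,3), (2,3).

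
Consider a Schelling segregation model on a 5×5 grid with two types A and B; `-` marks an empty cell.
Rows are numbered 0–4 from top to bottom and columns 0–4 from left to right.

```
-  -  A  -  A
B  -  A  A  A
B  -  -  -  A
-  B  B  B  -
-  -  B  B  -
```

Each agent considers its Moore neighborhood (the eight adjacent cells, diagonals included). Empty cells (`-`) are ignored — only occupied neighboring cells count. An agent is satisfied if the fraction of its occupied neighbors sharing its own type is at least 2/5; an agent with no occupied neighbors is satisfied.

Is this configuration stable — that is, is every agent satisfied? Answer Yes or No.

(0,2)A 2/2 ✓
(0,4)A 2/2 ✓
(1,0)B 1/1 ✓
(1,2)A 2/2 ✓
(1,3)A 5/5 ✓
(1,4)A 3/3 ✓
(2,0)B 2/2 ✓
(2,4)A 2/3 ✓
(3,1)B 3/3 ✓
(3,2)B 4/4 ✓
(3,3)B 3/4 ✓
(4,2)B 4/4 ✓
(4,3)B 3/3 ✓
All meet the threshold, so the configuration is stable.

Yes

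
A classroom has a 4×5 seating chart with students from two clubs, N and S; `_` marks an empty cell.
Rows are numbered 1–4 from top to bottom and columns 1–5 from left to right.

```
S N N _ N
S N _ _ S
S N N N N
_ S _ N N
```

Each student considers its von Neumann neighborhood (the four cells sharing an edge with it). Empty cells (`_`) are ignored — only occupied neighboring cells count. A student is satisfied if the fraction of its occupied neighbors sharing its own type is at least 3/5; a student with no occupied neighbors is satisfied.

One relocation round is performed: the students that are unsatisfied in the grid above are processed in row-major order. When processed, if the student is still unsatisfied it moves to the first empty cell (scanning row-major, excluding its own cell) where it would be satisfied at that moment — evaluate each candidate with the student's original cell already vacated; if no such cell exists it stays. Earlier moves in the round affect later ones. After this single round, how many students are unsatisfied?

Initially unsatisfied (in order): (1,1), (1,5), (2,5), (3,1), (3,2), (4,2).
  (1,1) → (4,1).
  (1,5) → (1,4).
  (2,5): no empty cell satisfies it; stays.
  (3,1): now satisfied by earlier moves; stays.
  (3,2) → (2,3).
  (4,2): now satisfied by earlier moves; stays.
Resulting grid:
_ N N N _
S N N _ S
S _ N N N
S S _ N N
Unsatisfied now: (2,1), (2,5).

2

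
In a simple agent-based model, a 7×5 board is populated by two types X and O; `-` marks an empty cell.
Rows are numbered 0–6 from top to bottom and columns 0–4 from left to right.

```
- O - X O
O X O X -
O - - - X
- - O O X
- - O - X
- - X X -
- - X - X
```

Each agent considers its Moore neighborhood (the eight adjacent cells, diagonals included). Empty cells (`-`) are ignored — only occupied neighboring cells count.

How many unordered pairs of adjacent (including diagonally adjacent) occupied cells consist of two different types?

13

Scan each occupied cell's neighbors to the right and below (and the two forward diagonals) so each pair is counted once.
Row 0: O(0,1)–X(1,1)≠ O(0,1)–O(1,2)= O(0,1)–O(1,0)= X(0,3)–O(0,4)≠ X(0,3)–X(1,3)= X(0,3)–O(1,2)≠ O(0,4)–X(1,3)≠  → 4/7 unlike.
Row 1: O(1,0)–X(1,1)≠ O(1,0)–O(2,0)= X(1,1)–O(1,2)≠ X(1,1)–O(2,0)≠ O(1,2)–X(1,3)≠ X(1,3)–X(2,4)=  → 4/6 unlike.
Row 2: X(2,4)–X(3,4)= X(2,4)–O(3,3)≠  → 1/2 unlike.
Row 3: O(3,2)–O(3,3)= O(3,2)–O(4,2)= O(3,3)–X(3,4)≠ O(3,3)–X(4,4)≠ O(3,3)–O(4,2)= X(3,4)–X(4,4)=  → 2/6 unlike.
Row 4: O(4,2)–X(5,2)≠ O(4,2)–X(5,3)≠ X(4,4)–X(5,3)=  → 2/3 unlike.
Row 5: X(5,2)–X(5,3)= X(5,2)–X(6,2)= X(5,3)–X(6,4)= X(5,3)–X(6,2)=  → 0/4 unlike.
Total adjacent occupied pairs: 28; unlike-type pairs: 13.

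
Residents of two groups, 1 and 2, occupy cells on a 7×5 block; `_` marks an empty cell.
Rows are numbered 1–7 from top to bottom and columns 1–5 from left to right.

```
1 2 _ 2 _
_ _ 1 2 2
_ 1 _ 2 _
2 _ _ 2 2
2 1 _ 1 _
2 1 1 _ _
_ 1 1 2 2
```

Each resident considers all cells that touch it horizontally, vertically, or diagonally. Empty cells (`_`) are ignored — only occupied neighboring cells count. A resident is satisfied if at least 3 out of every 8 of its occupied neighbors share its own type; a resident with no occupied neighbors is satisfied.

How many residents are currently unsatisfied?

7

Row 1: (1,1)1 0/1 ✗ · (1,2)2 0/2 ✗ · (1,4)2 2/3 ✓
Row 2: (2,3)1 1/5 ✗ · (2,4)2 3/4 ✓ · (2,5)2 3/3 ✓
Row 3: (3,2)1 1/2 ✓ · (3,4)2 4/5 ✓
Row 4: (4,1)2 1/3 ✗ · (4,4)2 2/3 ✓ · (4,5)2 2/3 ✓
Row 5: (5,1)2 2/4 ✓ · (5,2)1 2/5 ✓ · (5,4)1 1/3 ✗
Row 6: (6,1)2 1/4 ✗ · (6,2)1 4/6 ✓ · (6,3)1 5/6 ✓
Row 7: (7,2)1 3/4 ✓ · (7,3)1 3/4 ✓ · (7,4)2 1/3 ✗ · (7,5)2 1/1 ✓
Unsatisfied: (1,1), (1,2), (2,3), (4,1), (5,4), (6,1), (7,4) — 7 in total.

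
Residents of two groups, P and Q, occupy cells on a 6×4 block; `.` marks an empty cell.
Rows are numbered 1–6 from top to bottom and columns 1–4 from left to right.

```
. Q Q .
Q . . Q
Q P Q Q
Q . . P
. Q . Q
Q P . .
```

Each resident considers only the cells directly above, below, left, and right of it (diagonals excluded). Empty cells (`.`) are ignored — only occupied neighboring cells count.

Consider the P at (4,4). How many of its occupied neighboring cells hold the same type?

0

Occupied neighbors of (4,4): (3,4)=Q, (5,4)=Q.
Same type (P): 0 of 2.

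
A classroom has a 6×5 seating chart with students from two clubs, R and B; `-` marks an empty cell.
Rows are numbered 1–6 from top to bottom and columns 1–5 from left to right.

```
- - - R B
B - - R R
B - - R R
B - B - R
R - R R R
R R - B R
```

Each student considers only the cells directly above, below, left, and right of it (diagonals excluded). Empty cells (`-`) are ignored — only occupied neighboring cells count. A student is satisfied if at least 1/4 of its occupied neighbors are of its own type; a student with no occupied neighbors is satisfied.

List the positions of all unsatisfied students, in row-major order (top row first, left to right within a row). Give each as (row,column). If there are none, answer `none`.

(1,4)R 1/2 satisfied
(1,5)B 0/2 not
(2,1)B 1/1 satisfied
(2,4)R 3/3 satisfied
(2,5)R 2/3 satisfied
(3,1)B 2/2 satisfied
(3,4)R 2/2 satisfied
(3,5)R 3/3 satisfied
(4,1)B 1/2 satisfied
(4,3)B 0/1 not
(4,5)R 2/2 satisfied
(5,1)R 1/2 satisfied
(5,3)R 1/2 satisfied
(5,4)R 2/3 satisfied
(5,5)R 3/3 satisfied
(6,1)R 2/2 satisfied
(6,2)R 1/1 satisfied
(6,4)B 0/2 not
(6,5)R 1/2 satisfied

(1,5), (4,3), (6,4)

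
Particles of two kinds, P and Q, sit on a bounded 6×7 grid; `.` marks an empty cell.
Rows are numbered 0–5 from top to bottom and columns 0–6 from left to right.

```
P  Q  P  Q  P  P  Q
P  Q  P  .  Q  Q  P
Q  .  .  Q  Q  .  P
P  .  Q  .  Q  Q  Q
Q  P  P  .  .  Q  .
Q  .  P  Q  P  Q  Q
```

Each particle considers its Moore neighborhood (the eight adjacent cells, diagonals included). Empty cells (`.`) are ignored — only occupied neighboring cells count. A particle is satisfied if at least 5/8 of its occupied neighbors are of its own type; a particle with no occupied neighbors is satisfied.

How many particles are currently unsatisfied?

22

(0,0)P 1/3 ✗
(0,1)Q 1/5 ✗
(0,2)P 1/4 ✗
(0,3)Q 1/4 ✗
(0,4)P 1/4 ✗
(0,5)P 2/5 ✗
(0,6)Q 1/3 ✗
(1,0)P 1/4 ✗
(1,1)Q 2/6 ✗
(1,2)P 1/5 ✗
(1,4)Q 4/6 ✓
(1,5)Q 3/7 ✗
(1,6)P 2/4 ✗
(2,0)Q 1/3 ✗
(2,3)Q 4/5 ✓
(2,4)Q 5/5 ✓
(2,6)P 1/4 ✗
(3,0)P 1/3 ✗
(3,2)Q 1/3 ✗
(3,4)Q 4/4 ✓
(3,5)Q 4/5 ✓
(3,6)Q 2/3 ✓
(4,0)Q 1/3 ✗
(4,1)P 3/6 ✗
(4,2)P 2/4 ✗
(4,5)Q 5/6 ✓
(5,0)Q 1/2 ✗
(5,2)P 2/3 ✓
(5,3)Q 0/3 ✗
(5,4)P 0/3 ✗
(5,5)Q 2/3 ✓
(5,6)Q 2/2 ✓
Unsatisfied: (0,0), (0,1), (0,2), (0,3), (0,4), (0,5), (0,6), (1,0), (1,1), (1,2), (1,5), (1,6), (2,0), (2,6), (3,0), (3,2), (4,0), (4,1), (4,2), (5,0), (5,3), (5,4) — 22 in total.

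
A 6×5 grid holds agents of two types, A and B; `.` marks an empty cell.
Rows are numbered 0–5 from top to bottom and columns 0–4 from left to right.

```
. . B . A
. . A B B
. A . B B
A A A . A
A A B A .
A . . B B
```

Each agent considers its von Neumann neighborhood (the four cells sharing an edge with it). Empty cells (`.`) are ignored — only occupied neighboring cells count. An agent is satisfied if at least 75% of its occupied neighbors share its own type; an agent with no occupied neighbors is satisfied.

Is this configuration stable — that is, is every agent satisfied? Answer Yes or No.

(0,2)B 0/1 not
(0,4)A 0/1 not
(1,2)A 0/2 not
(1,3)B 2/3 not
(1,4)B 2/3 not
(2,1)A 1/1 satisfied
(2,3)B 2/2 satisfied
(2,4)B 2/3 not
(3,0)A 2/2 satisfied
(3,1)A 4/4 satisfied
(3,2)A 1/2 not
(3,4)A 0/1 not
(4,0)A 3/3 satisfied
(4,1)A 2/3 not
(4,2)B 0/3 not
(4,3)A 0/2 not
(5,0)A 1/1 satisfied
(5,3)B 1/2 not
(5,4)B 1/1 satisfied
For instance (0,2) has only 0/1 same-type neighbors, below 3/4.

No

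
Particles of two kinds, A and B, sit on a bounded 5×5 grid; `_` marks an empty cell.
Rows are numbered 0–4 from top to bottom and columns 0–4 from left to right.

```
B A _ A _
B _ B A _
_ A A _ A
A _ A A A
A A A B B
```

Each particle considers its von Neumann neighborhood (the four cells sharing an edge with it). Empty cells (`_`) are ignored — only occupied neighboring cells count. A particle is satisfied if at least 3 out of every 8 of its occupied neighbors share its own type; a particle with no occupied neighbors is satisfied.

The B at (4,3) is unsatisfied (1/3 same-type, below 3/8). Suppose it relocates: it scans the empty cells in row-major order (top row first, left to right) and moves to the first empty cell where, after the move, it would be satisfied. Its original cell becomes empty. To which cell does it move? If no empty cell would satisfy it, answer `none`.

Vacating (4,3). Empty cells in order:
  (0,2): 1/3 same-type → still unsatisfied.
  (0,4): 0/1 same-type → still unsatisfied.
  (1,1): 2/4 same-type → satisfied — stop here.

(1,1)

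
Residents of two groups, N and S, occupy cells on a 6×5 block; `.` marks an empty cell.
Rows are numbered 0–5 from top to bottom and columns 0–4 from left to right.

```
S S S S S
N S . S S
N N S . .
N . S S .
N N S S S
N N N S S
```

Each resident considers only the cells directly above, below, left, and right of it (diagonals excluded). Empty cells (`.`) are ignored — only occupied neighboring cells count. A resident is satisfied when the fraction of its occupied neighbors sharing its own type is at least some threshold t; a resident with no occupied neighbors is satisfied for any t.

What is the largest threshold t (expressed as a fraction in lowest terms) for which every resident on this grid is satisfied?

(0,0)S 1/2
(0,1)S 3/3
(0,2)S 2/2
(0,3)S 3/3
(0,4)S 2/2
(1,0)N 1/3
(1,1)S 1/3
(1,3)S 2/2
(1,4)S 2/2
(2,0)N 3/3
(2,1)N 1/3
(2,2)S 1/2
(3,0)N 2/2
(3,2)S 3/3
(3,3)S 2/2
(4,0)N 3/3
(4,1)N 2/3
(4,2)S 2/4
(4,3)S 4/4
(4,4)S 2/2
(5,0)N 2/2
(5,1)N 3/3
(5,2)N 1/3
(5,3)S 2/3
(5,4)S 2/2
The smallest same-type fraction is 1/3 at (1,0), which reduces to 1/3. Any threshold above that leaves this resident unsatisfied.

1/3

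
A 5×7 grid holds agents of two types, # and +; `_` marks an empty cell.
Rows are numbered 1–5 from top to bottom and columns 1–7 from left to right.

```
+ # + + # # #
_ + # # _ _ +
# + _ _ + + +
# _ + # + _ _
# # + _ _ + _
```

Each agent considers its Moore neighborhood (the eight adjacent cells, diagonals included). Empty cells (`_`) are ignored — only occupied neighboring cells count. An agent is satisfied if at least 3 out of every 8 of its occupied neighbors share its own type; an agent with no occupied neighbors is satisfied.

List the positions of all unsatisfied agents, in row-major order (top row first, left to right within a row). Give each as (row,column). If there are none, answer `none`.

(1,1)+ 1/2 satisfied
(1,2)# 1/4 not
(1,3)+ 2/5 satisfied
(1,4)+ 1/4 not
(1,5)# 2/3 satisfied
(1,6)# 2/3 satisfied
(1,7)# 1/2 satisfied
(2,2)+ 3/6 satisfied
(2,3)# 2/6 not
(2,4)# 2/5 satisfied
(2,7)+ 2/4 satisfied
(3,1)# 1/3 not
(3,2)+ 2/5 satisfied
(3,5)+ 2/4 satisfied
(3,6)+ 4/4 satisfied
(3,7)+ 2/2 satisfied
(4,1)# 3/4 satisfied
(4,3)+ 2/4 satisfied
(4,4)# 0/4 not
(4,5)+ 3/4 satisfied
(5,1)# 2/2 satisfied
(5,2)# 2/4 satisfied
(5,3)+ 1/3 not
(5,6)+ 1/1 satisfied

(1,2), (1,4), (2,3), (3,1), (4,4), (5,3)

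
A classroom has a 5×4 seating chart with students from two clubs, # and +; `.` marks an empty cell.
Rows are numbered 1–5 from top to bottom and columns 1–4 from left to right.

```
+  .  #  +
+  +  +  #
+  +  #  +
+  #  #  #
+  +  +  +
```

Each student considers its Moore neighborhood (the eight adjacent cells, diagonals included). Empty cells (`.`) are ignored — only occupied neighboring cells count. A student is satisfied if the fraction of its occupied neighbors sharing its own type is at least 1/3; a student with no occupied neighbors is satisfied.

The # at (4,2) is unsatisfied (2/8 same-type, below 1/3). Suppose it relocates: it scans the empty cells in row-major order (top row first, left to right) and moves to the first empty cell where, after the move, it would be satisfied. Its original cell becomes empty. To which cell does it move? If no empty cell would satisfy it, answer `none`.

none

Vacating (4,2). Empty cells in order:
  (1,2): 1/5 same-type → still unsatisfied.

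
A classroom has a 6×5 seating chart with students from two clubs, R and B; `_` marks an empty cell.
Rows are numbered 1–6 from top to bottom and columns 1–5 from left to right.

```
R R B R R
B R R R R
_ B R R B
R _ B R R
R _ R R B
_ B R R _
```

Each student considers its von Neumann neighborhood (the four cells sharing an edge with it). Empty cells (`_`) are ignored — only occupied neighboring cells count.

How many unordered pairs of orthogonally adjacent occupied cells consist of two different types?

16

Scan each occupied cell's neighbors to the right and below so each pair is counted once.
Row 1: R(1,1)–R(1,2)= R(1,1)–B(2,1)≠ R(1,2)–B(1,3)≠ R(1,2)–R(2,2)= B(1,3)–R(1,4)≠ B(1,3)–R(2,3)≠ R(1,4)–R(1,5)= R(1,4)–R(2,4)= R(1,5)–R(2,5)=  → 4/9 unlike.
Row 2: B(2,1)–R(2,2)≠ R(2,2)–R(2,3)= R(2,2)–B(3,2)≠ R(2,3)–R(2,4)= R(2,3)–R(3,3)= R(2,4)–R(2,5)= R(2,4)–R(3,4)= R(2,5)–B(3,5)≠  → 3/8 unlike.
Row 3: B(3,2)–R(3,3)≠ R(3,3)–R(3,4)= R(3,3)–B(4,3)≠ R(3,4)–B(3,5)≠ R(3,4)–R(4,4)= B(3,5)–R(4,5)≠  → 4/6 unlike.
Row 4: R(4,1)–R(5,1)= B(4,3)–R(4,4)≠ B(4,3)–R(5,3)≠ R(4,4)–R(4,5)= R(4,4)–R(5,4)= R(4,5)–B(5,5)≠  → 3/6 unlike.
Row 5: R(5,3)–R(5,4)= R(5,3)–R(6,3)= R(5,4)–B(5,5)≠ R(5,4)–R(6,4)=  → 1/4 unlike.
Row 6: B(6,2)–R(6,3)≠ R(6,3)–R(6,4)=  → 1/2 unlike.
Total adjacent occupied pairs: 35; unlike-type pairs: 16.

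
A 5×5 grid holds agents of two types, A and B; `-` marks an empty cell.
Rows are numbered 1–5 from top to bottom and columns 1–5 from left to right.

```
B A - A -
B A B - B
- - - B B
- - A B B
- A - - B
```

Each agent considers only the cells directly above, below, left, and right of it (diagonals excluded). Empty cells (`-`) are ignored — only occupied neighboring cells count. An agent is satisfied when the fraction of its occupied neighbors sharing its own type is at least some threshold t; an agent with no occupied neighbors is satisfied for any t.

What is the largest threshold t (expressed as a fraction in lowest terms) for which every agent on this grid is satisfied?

Row 1: (1,1)B 1/2 · (1,2)A 1/2 · (1,4)A — no occupied neighbors
Row 2: (2,1)B 1/2 · (2,2)A 1/3 · (2,3)B 0/1 · (2,5)B 1/1
Row 3: (3,4)B 2/2 · (3,5)B 3/3
Row 4: (4,3)A 0/1 · (4,4)B 2/3 · (4,5)B 3/3
Row 5: (5,2)A — no occupied neighbors · (5,5)B 1/1
The smallest same-type fraction is 0/1 at (2,3), which reduces to 0/1. Any threshold above that leaves this agent unsatisfied.

0/1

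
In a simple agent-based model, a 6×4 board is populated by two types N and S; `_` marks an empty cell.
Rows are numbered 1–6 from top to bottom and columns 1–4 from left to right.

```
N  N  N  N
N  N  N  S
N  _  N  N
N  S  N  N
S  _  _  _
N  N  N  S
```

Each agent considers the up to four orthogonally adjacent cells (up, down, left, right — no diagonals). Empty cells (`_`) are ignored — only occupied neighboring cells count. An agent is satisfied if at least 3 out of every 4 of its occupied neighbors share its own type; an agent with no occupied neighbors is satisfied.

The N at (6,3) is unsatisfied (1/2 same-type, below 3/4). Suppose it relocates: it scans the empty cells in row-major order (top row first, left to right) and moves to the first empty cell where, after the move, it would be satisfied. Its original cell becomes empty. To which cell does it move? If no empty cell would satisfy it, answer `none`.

Vacating (6,3). Empty cells in order:
  (3,2): 3/4 same-type → satisfied — stop here.

(3,2)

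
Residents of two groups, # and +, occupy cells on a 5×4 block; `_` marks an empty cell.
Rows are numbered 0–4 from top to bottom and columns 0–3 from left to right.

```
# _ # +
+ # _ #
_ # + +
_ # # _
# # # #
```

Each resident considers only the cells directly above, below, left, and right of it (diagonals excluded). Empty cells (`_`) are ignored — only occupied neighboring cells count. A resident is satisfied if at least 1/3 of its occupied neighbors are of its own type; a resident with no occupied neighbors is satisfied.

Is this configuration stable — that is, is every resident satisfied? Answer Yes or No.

(0,0)# 0/1 unhappy
(0,2)# 0/1 unhappy
(0,3)+ 0/2 unhappy
(1,0)+ 0/2 unhappy
(1,1)# 1/2 ok
(1,3)# 0/2 unhappy
(2,1)# 2/3 ok
(2,2)+ 1/3 ok
(2,3)+ 1/2 ok
(3,1)# 3/3 ok
(3,2)# 2/3 ok
(4,0)# 1/1 ok
(4,1)# 3/3 ok
(4,2)# 3/3 ok
(4,3)# 1/1 ok
For instance (0,0) has only 0/1 same-type neighbors, below 1/3.

No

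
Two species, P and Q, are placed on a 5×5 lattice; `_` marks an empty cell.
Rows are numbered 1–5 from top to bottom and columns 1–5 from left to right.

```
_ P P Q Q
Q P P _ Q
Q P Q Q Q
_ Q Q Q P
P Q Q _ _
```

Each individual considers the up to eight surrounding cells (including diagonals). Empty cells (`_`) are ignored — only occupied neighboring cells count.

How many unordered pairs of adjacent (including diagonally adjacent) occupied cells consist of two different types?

Scan each occupied cell's neighbors to the right and below (and the two forward diagonals) so each pair is counted once.
Row 1: P(1,2)–P(1,3)= P(1,2)–P(2,2)= P(1,2)–P(2,3)= P(1,2)–Q(2,1)≠ P(1,3)–Q(1,4)≠ P(1,3)–P(2,3)= P(1,3)–P(2,2)= Q(1,4)–Q(1,5)= Q(1,4)–Q(2,5)= Q(1,4)–P(2,3)≠ Q(1,5)–Q(2,5)=  → 3/11 unlike.
Row 2: Q(2,1)–P(2,2)≠ Q(2,1)–Q(3,1)= Q(2,1)–P(3,2)≠ P(2,2)–P(2,3)= P(2,2)–P(3,2)= P(2,2)–Q(3,3)≠ P(2,2)–Q(3,1)≠ P(2,3)–Q(3,3)≠ P(2,3)–Q(3,4)≠ P(2,3)–P(3,2)= Q(2,5)–Q(3,5)= Q(2,5)–Q(3,4)=  → 6/12 unlike.
Row 3: Q(3,1)–P(3,2)≠ Q(3,1)–Q(4,2)= P(3,2)–Q(3,3)≠ P(3,2)–Q(4,2)≠ P(3,2)–Q(4,3)≠ Q(3,3)–Q(3,4)= Q(3,3)–Q(4,3)= Q(3,3)–Q(4,4)= Q(3,3)–Q(4,2)= Q(3,4)–Q(3,5)= Q(3,4)–Q(4,4)= Q(3,4)–P(4,5)≠ Q(3,4)–Q(4,3)= Q(3,5)–P(4,5)≠ Q(3,5)–Q(4,4)=  → 6/15 unlike.
Row 4: Q(4,2)–Q(4,3)= Q(4,2)–Q(5,2)= Q(4,2)–Q(5,3)= Q(4,2)–P(5,1)≠ Q(4,3)–Q(4,4)= Q(4,3)–Q(5,3)= Q(4,3)–Q(5,2)= Q(4,4)–P(4,5)≠ Q(4,4)–Q(5,3)=  → 2/9 unlike.
Row 5: P(5,1)–Q(5,2)≠ Q(5,2)–Q(5,3)=  → 1/2 unlike.
Total adjacent occupied pairs: 49; unlike-type pairs: 18.

18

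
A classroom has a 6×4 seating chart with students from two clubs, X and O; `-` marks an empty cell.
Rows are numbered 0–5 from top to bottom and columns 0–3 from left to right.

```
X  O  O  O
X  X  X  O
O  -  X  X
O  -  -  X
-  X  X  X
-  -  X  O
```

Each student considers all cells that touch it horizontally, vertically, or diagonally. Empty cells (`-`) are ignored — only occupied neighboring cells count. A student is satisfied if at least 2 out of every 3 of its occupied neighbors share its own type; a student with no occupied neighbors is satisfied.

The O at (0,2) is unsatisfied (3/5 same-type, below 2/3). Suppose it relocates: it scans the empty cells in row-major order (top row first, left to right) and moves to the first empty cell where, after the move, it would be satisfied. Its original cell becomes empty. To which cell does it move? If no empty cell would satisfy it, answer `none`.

none

Vacating (0,2). Empty cells in order:
  (2,1): 2/6 same-type → still unsatisfied.
  (3,1): 2/5 same-type → still unsatisfied.
  (3,2): 0/6 same-type → still unsatisfied.
  (4,0): 1/2 same-type → still unsatisfied.
  (5,0): 0/1 same-type → still unsatisfied.
  (5,1): 0/3 same-type → still unsatisfied.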